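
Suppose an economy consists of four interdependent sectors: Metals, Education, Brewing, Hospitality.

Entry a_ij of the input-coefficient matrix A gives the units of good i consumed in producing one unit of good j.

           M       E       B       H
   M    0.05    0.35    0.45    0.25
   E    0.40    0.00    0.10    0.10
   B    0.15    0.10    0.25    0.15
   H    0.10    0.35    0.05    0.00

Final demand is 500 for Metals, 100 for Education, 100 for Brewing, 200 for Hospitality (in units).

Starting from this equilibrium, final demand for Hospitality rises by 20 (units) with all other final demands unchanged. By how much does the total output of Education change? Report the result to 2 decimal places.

Δx_E = 9.12

I − A =
  [   0.95    -0.35    -0.45    -0.25]
  [  -0.40     1.00    -0.10    -0.10]
  [  -0.15    -0.10     0.75    -0.15]
  [  -0.10    -0.35    -0.05     1.00]
Compute the cofactors C_ij = (−1)^(i+j)·(3×3 minor ij) of I−A; the adjugate is their transpose:
adj(I−A) = Cᵀ =
  [ 0.700500   0.395375   0.492250   0.288500]
  [ 0.321750   0.610500   0.286750   0.184500]
  [ 0.221750   0.213250   0.713250   0.183750]
  [ 0.193750   0.263875   0.185250   0.507250]
det(I−A) = Σ_j (I−A)_1j·C_1j = (0.95)(0.700500) + (-0.35)(0.321750) + (-0.45)(0.221750) + (-0.25)(0.193750) = 0.4046375
(I − A)⁻¹ = adj(I−A) / det(I−A) ≈
  [   1.7312     0.9771     1.2165     0.7130]
  [   0.7952     1.5088     0.7087     0.4560]
  [   0.5480     0.5270     1.7627     0.4541]
  [   0.4788     0.6521     0.4578     1.2536]
Δx = (I − A)⁻¹ Δd with Δd having +20 in the Hospitality component and 0 elsewhere.
So Δx_E = L_EH · (+20), where L_EH = adj(I−A)_EH / det(I−A) = 0.184500 / 0.4046375.
Δx_E = 0.184500 × (+20) / 0.4046375 = 3.69 / 0.4046375 ≈ 9.12.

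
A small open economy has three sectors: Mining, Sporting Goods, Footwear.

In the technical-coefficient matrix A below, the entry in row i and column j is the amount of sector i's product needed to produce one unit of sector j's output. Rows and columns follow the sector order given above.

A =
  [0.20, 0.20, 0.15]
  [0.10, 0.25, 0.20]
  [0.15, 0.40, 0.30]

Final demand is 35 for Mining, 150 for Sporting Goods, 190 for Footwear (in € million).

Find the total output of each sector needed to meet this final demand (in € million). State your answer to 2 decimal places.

x_M = 238.08, x_S = 374.85, x_F = 536.65

I − A =
  [   0.80    -0.20    -0.15]
  [  -0.10     0.75    -0.20]
  [  -0.15    -0.40     0.70]
Cofactors of I−A, C_ij = (−1)^(i+j)·(minor ij) (rows/columns in the sector order above):
  C_11 = (0.75)(0.70) − (-0.20)(-0.40) = 0.4450
  C_12 = −[(-0.10)(0.70) − (-0.20)(-0.15)] = 0.1000
  C_13 = (-0.10)(-0.40) − (0.75)(-0.15) = 0.1525
  C_21 = −[(-0.20)(0.70) − (-0.15)(-0.40)] = 0.2000
  C_22 = (0.80)(0.70) − (-0.15)(-0.15) = 0.5375
  C_23 = −[(0.80)(-0.40) − (-0.20)(-0.15)] = 0.3500
  C_31 = (-0.20)(-0.20) − (-0.15)(0.75) = 0.1525
  C_32 = −[(0.80)(-0.20) − (-0.15)(-0.10)] = 0.1750
  C_33 = (0.80)(0.75) − (-0.20)(-0.10) = 0.5800
det(I−A) = Σ_j (I−A)_1j·C_1j = (0.80)(0.4450) + (-0.20)(0.1000) + (-0.15)(0.1525) = 0.313125
adj(I−A) = Cᵀ =
  [ 0.4450   0.2000   0.1525]
  [ 0.1000   0.5375   0.1750]
  [ 0.1525   0.3500   0.5800]
(I − A)⁻¹ = adj(I−A) / det(I−A) ≈
  [   1.4212     0.6387     0.4870]
  [   0.3194     1.7166     0.5589]
  [   0.4870     1.1178     1.8523]
x = (I − A)⁻¹ d = adj(I−A)·d / det(I−A), with det(I−A) = 0.313125:
  x_M = (0.4450·35 + 0.2000·150 + 0.1525·190) / 0.313125 = 74.55 / 0.313125 ≈ 238.08
  x_S = (0.1000·35 + 0.5375·150 + 0.1750·190) / 0.313125 = 117.375 / 0.313125 ≈ 374.85
  x_F = (0.1525·35 + 0.3500·150 + 0.5800·190) / 0.313125 = 168.0375 / 0.313125 ≈ 536.65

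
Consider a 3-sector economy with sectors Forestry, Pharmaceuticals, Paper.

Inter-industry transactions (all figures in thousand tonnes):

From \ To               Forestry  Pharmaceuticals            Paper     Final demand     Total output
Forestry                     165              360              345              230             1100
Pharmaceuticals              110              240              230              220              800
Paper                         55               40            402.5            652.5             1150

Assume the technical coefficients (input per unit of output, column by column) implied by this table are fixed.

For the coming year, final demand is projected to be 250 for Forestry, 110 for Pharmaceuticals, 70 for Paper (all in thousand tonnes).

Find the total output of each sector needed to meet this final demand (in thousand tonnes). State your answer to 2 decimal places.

x_1 = 499.47, x_2 = 276.32, x_3 = 167.37

Technical coefficients a_ij = z_ij / X_j:
  a_11 = 165/1100 = 0.15, a_21 = 110/1100 = 0.10, a_31 = 55/1100 = 0.05
  a_12 = 360/800 = 0.45, a_22 = 240/800 = 0.30, a_32 = 40/800 = 0.05
  a_13 = 345/1150 = 0.30, a_23 = 230/1150 = 0.20, a_33 = 402.5/1150 = 0.35
I − A =
  [   0.85    -0.45    -0.30]
  [  -0.10     0.70    -0.20]
  [  -0.05    -0.05     0.65]
Cofactors of I−A, C_ij = (−1)^(i+j)·(minor ij) (rows/columns in the sector order above):
  C_11 = (0.70)(0.65) − (-0.20)(-0.05) = 0.4450
  C_12 = −[(-0.10)(0.65) − (-0.20)(-0.05)] = 0.0750
  C_13 = (-0.10)(-0.05) − (0.70)(-0.05) = 0.0400
  C_21 = −[(-0.45)(0.65) − (-0.30)(-0.05)] = 0.3075
  C_22 = (0.85)(0.65) − (-0.30)(-0.05) = 0.5375
  C_23 = −[(0.85)(-0.05) − (-0.45)(-0.05)] = 0.0650
  C_31 = (-0.45)(-0.20) − (-0.30)(0.70) = 0.3000
  C_32 = −[(0.85)(-0.20) − (-0.30)(-0.10)] = 0.2000
  C_33 = (0.85)(0.70) − (-0.45)(-0.10) = 0.5500
det(I−A) = Σ_j (I−A)_1j·C_1j = (0.85)(0.4450) + (-0.45)(0.0750) + (-0.30)(0.0400) = 0.3325
adj(I−A) = Cᵀ =
  [ 0.4450   0.3075   0.3000]
  [ 0.0750   0.5375   0.2000]
  [ 0.0400   0.0650   0.5500]
(I − A)⁻¹ = adj(I−A) / det(I−A) ≈
  [   1.3383     0.9248     0.9023]
  [   0.2256     1.6165     0.6015]
  [   0.1203     0.1955     1.6541]
x = (I − A)⁻¹ d = adj(I−A)·d / det(I−A), with det(I−A) = 0.3325:
  x_1 = (0.4450·250 + 0.3075·110 + 0.3000·70) / 0.3325 = 166.075 / 0.3325 ≈ 499.47
  x_2 = (0.0750·250 + 0.5375·110 + 0.2000·70) / 0.3325 = 91.875 / 0.3325 ≈ 276.32
  x_3 = (0.0400·250 + 0.0650·110 + 0.5500·70) / 0.3325 = 55.65 / 0.3325 ≈ 167.37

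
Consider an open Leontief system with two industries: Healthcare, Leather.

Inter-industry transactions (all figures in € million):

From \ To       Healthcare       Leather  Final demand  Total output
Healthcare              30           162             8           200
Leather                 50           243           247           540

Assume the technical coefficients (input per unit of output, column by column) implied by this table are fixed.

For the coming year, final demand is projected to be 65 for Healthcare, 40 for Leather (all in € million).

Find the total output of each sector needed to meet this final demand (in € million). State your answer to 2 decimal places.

x_1 = 121.66, x_2 = 128.03

Technical coefficients a_ij = z_ij / X_j:
  a_11 = 30/200 = 0.15, a_21 = 50/200 = 0.25
  a_12 = 162/540 = 0.30, a_22 = 243/540 = 0.45
I − A =
  [   0.85    -0.30]
  [  -0.25     0.55]
det(I−A) = (0.85)(0.55) − (-0.30)(-0.25) = 0.3925
adj(I−A) = [[0.55, 0.30], [0.25, 0.85]]
(I − A)⁻¹ = adj(I−A) / det(I−A) ≈
  [   1.4013     0.7643]
  [   0.6369     2.1656]
x = (I − A)⁻¹ d = adj(I−A)·d / det(I−A), with det(I−A) = 0.3925:
  x_1 = (0.55·65 + 0.30·40) / 0.3925 = 47.75 / 0.3925 ≈ 121.66
  x_2 = (0.25·65 + 0.85·40) / 0.3925 = 50.25 / 0.3925 ≈ 128.03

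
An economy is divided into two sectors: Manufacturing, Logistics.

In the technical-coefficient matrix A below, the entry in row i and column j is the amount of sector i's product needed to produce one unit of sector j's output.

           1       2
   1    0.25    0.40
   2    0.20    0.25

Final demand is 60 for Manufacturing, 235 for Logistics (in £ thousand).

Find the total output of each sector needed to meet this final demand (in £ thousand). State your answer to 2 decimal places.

I − A =
  [   0.75    -0.40]
  [  -0.20     0.75]
det(I−A) = (0.75)(0.75) − (-0.40)(-0.20) = 0.4825
adj(I−A) = [[0.75, 0.40], [0.20, 0.75]]
(I − A)⁻¹ = adj(I−A) / det(I−A) ≈
  [   1.5544     0.8290]
  [   0.4145     1.5544]
x = (I − A)⁻¹ d = adj(I−A)·d / det(I−A), with det(I−A) = 0.4825:
  x_1 = (0.75·60 + 0.40·235) / 0.4825 = 139.00 / 0.4825 ≈ 288.08
  x_2 = (0.20·60 + 0.75·235) / 0.4825 = 188.25 / 0.4825 ≈ 390.16

x_1 = 288.08, x_2 = 390.16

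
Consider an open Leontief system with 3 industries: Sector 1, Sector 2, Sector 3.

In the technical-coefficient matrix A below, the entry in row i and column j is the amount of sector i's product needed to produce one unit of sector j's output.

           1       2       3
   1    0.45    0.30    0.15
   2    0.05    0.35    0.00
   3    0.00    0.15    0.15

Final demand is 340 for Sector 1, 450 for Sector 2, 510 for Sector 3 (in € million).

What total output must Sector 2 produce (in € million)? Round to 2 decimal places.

x_2 = 788.45

I − A =
  [   0.55    -0.30    -0.15]
  [  -0.05     0.65     0.00]
  [   0.00    -0.15     0.85]
Cofactors of I−A, C_ij = (−1)^(i+j)·(minor ij) (rows/columns in the sector order above):
  C_11 = (0.65)(0.85) − (0.00)(-0.15) = 0.5525
  C_12 = −[(-0.05)(0.85) − (0.00)(0.00)] = 0.0425
  C_13 = (-0.05)(-0.15) − (0.65)(0.00) = 0.0075
  C_21 = −[(-0.30)(0.85) − (-0.15)(-0.15)] = 0.2775
  C_22 = (0.55)(0.85) − (-0.15)(0.00) = 0.4675
  C_23 = −[(0.55)(-0.15) − (-0.30)(0.00)] = 0.0825
  C_31 = (-0.30)(0.00) − (-0.15)(0.65) = 0.0975
  C_32 = −[(0.55)(0.00) − (-0.15)(-0.05)] = 0.0075
  C_33 = (0.55)(0.65) − (-0.30)(-0.05) = 0.3425
det(I−A) = Σ_j (I−A)_1j·C_1j = (0.55)(0.5525) + (-0.30)(0.0425) + (-0.15)(0.0075) = 0.2900
adj(I−A) = Cᵀ =
  [ 0.5525   0.2775   0.0975]
  [ 0.0425   0.4675   0.0075]
  [ 0.0075   0.0825   0.3425]
(I − A)⁻¹ = adj(I−A) / det(I−A) ≈
  [   1.9052     0.9569     0.3362]
  [   0.1466     1.6121     0.0259]
  [   0.0259     0.2845     1.1810]
x = (I − A)⁻¹ d = adj(I−A)·d / det(I−A), with det(I−A) = 0.2900:
  x_1 = (0.5525·340 + 0.2775·450 + 0.0975·510) / 0.2900 = 362.45 / 0.2900 ≈ 1249.83
  x_2 = (0.0425·340 + 0.4675·450 + 0.0075·510) / 0.2900 = 228.65 / 0.2900 ≈ 788.45
  x_3 = (0.0075·340 + 0.0825·450 + 0.3425·510) / 0.2900 = 214.35 / 0.2900 ≈ 739.14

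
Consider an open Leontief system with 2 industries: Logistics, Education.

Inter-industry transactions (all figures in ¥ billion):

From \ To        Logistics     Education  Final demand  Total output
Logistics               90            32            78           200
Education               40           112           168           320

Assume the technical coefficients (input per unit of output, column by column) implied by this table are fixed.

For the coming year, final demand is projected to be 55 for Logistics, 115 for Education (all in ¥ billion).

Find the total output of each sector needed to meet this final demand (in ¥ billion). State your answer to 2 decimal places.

Technical coefficients a_ij = z_ij / X_j:
  a_11 = 90/200 = 0.45, a_21 = 40/200 = 0.20
  a_12 = 32/320 = 0.10, a_22 = 112/320 = 0.35
I − A =
  [   0.55    -0.10]
  [  -0.20     0.65]
det(I−A) = (0.55)(0.65) − (-0.10)(-0.20) = 0.3375
adj(I−A) = [[0.65, 0.10], [0.20, 0.55]]
(I − A)⁻¹ = adj(I−A) / det(I−A) ≈
  [   1.9259     0.2963]
  [   0.5926     1.6296]
x = (I − A)⁻¹ d = adj(I−A)·d / det(I−A), with det(I−A) = 0.3375:
  x_1 = (0.65·55 + 0.10·115) / 0.3375 = 47.25 / 0.3375 = 140.00
  x_2 = (0.20·55 + 0.55·115) / 0.3375 = 74.25 / 0.3375 = 220.00

x_1 = 140.00, x_2 = 220.00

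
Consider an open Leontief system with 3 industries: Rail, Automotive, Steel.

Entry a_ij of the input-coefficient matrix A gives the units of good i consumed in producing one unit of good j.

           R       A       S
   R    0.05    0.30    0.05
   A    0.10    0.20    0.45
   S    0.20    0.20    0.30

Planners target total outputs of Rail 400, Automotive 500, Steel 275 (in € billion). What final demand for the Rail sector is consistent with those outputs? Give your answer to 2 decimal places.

I − A =
  [   0.95    -0.30    -0.05]
  [  -0.10     0.80    -0.45]
  [  -0.20    -0.20     0.70]
d = (I − A) x:
  d_R = (+0.95)·400 + (-0.30)·500 + (-0.05)·275 = 216.25
  d_A = (-0.10)·400 + (+0.80)·500 + (-0.45)·275 = 236.25
  d_S = (-0.20)·400 + (-0.20)·500 + (+0.70)·275 = 12.50

d_R = 216.25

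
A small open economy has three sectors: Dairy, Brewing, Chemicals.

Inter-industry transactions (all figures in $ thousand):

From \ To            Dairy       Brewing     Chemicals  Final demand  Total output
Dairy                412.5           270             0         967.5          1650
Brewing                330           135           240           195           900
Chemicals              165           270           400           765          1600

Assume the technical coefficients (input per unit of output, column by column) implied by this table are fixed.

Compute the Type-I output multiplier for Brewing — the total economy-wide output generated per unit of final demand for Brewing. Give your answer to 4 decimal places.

Technical coefficients a_ij = z_ij / X_j:
  a_11 = 412.5/1650 = 0.25, a_21 = 330/1650 = 0.20, a_31 = 165/1650 = 0.10
  a_12 = 270/900 = 0.30, a_22 = 135/900 = 0.15, a_32 = 270/900 = 0.30
  a_13 = 0/1600 = 0.00, a_23 = 240/1600 = 0.15, a_33 = 400/1600 = 0.25
I − A =
  [   0.75    -0.30     0.00]
  [  -0.20     0.85    -0.15]
  [  -0.10    -0.30     0.75]
Cofactors of I−A, C_ij = (−1)^(i+j)·(minor ij) (rows/columns in the sector order above):
  C_11 = (0.85)(0.75) − (-0.15)(-0.30) = 0.5925
  C_12 = −[(-0.20)(0.75) − (-0.15)(-0.10)] = 0.1650
  C_13 = (-0.20)(-0.30) − (0.85)(-0.10) = 0.1450
  C_21 = −[(-0.30)(0.75) − (0.00)(-0.30)] = 0.2250
  C_22 = (0.75)(0.75) − (0.00)(-0.10) = 0.5625
  C_23 = −[(0.75)(-0.30) − (-0.30)(-0.10)] = 0.2550
  C_31 = (-0.30)(-0.15) − (0.00)(0.85) = 0.0450
  C_32 = −[(0.75)(-0.15) − (0.00)(-0.20)] = 0.1125
  C_33 = (0.75)(0.85) − (-0.30)(-0.20) = 0.5775
det(I−A) = Σ_j (I−A)_1j·C_1j = (0.75)(0.5925) + (-0.30)(0.1650) + (0.00)(0.1450) = 0.394875
adj(I−A) = Cᵀ =
  [ 0.5925   0.2250   0.0450]
  [ 0.1650   0.5625   0.1125]
  [ 0.1450   0.2550   0.5775]
(I − A)⁻¹ = adj(I−A) / det(I−A) ≈
  [   1.50047     0.56980     0.11396]
  [   0.41785     1.42450     0.28490]
  [   0.36720     0.64577     1.46249]
The output multiplier for sector j is the column-j sum of the Leontief inverse (I − A)⁻¹ = adj(I−A) / det(I−A).
Column 2 of adj(I−A): (0.2250, 0.5625, 0.2550); det(I−A) = 0.394875.
m_2 = (0.2250 + 0.5625 + 0.2550) / 0.394875 = 1.0425 / 0.394875 ≈ 2.6401.

m_2 = 2.6401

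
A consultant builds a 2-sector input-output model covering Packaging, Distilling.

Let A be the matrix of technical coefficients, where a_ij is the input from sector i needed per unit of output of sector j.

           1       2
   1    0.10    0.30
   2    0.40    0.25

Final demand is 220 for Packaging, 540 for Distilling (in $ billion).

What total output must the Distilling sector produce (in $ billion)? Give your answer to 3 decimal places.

I − A =
  [   0.90    -0.30]
  [  -0.40     0.75]
det(I−A) = (0.90)(0.75) − (-0.30)(-0.40) = 0.5550
adj(I−A) = [[0.75, 0.30], [0.40, 0.90]]
(I − A)⁻¹ = adj(I−A) / det(I−A) ≈
  [   1.3514     0.5405]
  [   0.7207     1.6216]
x = (I − A)⁻¹ d = adj(I−A)·d / det(I−A), with det(I−A) = 0.5550:
  x_1 = (0.75·220 + 0.30·540) / 0.5550 = 327.00 / 0.5550 ≈ 589.189
  x_2 = (0.40·220 + 0.90·540) / 0.5550 = 574.00 / 0.5550 ≈ 1034.234

x_2 = 1034.234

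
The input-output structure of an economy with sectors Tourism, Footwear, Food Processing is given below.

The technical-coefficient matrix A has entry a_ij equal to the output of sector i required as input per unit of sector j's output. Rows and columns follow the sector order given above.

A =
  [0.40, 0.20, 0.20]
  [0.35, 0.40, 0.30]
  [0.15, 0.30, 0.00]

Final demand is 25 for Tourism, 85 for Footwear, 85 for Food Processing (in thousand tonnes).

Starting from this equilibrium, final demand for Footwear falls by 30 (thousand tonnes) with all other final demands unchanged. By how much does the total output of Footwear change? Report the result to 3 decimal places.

I − A =
  [   0.60    -0.20    -0.20]
  [  -0.35     0.60    -0.30]
  [  -0.15    -0.30     1.00]
Cofactors of I−A, C_ij = (−1)^(i+j)·(minor ij) (rows/columns in the sector order above):
  C_11 = (0.60)(1.00) − (-0.30)(-0.30) = 0.5100
  C_12 = −[(-0.35)(1.00) − (-0.30)(-0.15)] = 0.3950
  C_13 = (-0.35)(-0.30) − (0.60)(-0.15) = 0.1950
  C_21 = −[(-0.20)(1.00) − (-0.20)(-0.30)] = 0.2600
  C_22 = (0.60)(1.00) − (-0.20)(-0.15) = 0.5700
  C_23 = −[(0.60)(-0.30) − (-0.20)(-0.15)] = 0.2100
  C_31 = (-0.20)(-0.30) − (-0.20)(0.60) = 0.1800
  C_32 = −[(0.60)(-0.30) − (-0.20)(-0.35)] = 0.2500
  C_33 = (0.60)(0.60) − (-0.20)(-0.35) = 0.2900
det(I−A) = Σ_j (I−A)_1j·C_1j = (0.60)(0.5100) + (-0.20)(0.3950) + (-0.20)(0.1950) = 0.1880
adj(I−A) = Cᵀ =
  [ 0.5100   0.2600   0.1800]
  [ 0.3950   0.5700   0.2500]
  [ 0.1950   0.2100   0.2900]
(I − A)⁻¹ = adj(I−A) / det(I−A) ≈
  [   2.7128     1.3830     0.9574]
  [   2.1011     3.0319     1.3298]
  [   1.0372     1.1170     1.5426]
Δx = (I − A)⁻¹ Δd with Δd having -30 in the Footwear component and 0 elsewhere.
So Δx_2 = L_22 · (-30), where L_22 = adj(I−A)_22 / det(I−A) = 0.5700 / 0.1880.
Δx_2 = 0.5700 × (-30) / 0.1880 = -17.10 / 0.1880 ≈ -90.957.

Δx_2 = -90.957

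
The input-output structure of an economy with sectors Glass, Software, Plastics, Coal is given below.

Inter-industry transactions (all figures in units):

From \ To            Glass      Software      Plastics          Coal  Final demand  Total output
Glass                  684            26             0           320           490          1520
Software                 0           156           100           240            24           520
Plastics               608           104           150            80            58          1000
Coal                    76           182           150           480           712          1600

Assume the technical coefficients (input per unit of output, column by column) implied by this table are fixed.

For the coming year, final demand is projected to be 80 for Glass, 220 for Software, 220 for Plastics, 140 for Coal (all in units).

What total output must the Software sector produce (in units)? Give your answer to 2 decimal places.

x_2 = 538.95

Technical coefficients a_ij = z_ij / X_j:
  a_11 = 684/1520 = 0.45, a_21 = 0/1520 = 0.00, a_31 = 608/1520 = 0.40, a_41 = 76/1520 = 0.05
  a_12 = 26/520 = 0.05, a_22 = 156/520 = 0.30, a_32 = 104/520 = 0.20, a_42 = 182/520 = 0.35
  a_13 = 0/1000 = 0.00, a_23 = 100/1000 = 0.10, a_33 = 150/1000 = 0.15, a_43 = 150/1000 = 0.15
  a_14 = 320/1600 = 0.20, a_24 = 240/1600 = 0.15, a_34 = 80/1600 = 0.05, a_44 = 480/1600 = 0.30
I − A =
  [   0.55    -0.05     0.00    -0.20]
  [   0.00     0.70    -0.10    -0.15]
  [  -0.40    -0.20     0.85    -0.05]
  [  -0.05    -0.35    -0.15     0.70]
Compute the cofactors C_ij = (−1)^(i+j)·(3×3 minor ij) of I−A; the adjugate is their transpose:
adj(I−A) = Cᵀ =
  [ 0.346375   0.094875   0.032625   0.121625]
  [ 0.043625   0.302625   0.049875   0.080875]
  [ 0.178250   0.126750   0.233250   0.094750]
  [ 0.084750   0.185250   0.077250   0.314250]
det(I−A) = Σ_j (I−A)_1j·C_1j = (0.55)(0.346375) + (-0.05)(0.043625) + (0.00)(0.178250) + (-0.20)(0.084750) = 0.171375
(I − A)⁻¹ = adj(I−A) / det(I−A) ≈
  [   2.0212     0.5536     0.1904     0.7097]
  [   0.2546     1.7659     0.2910     0.4719]
  [   1.0401     0.7396     1.3611     0.5529]
  [   0.4945     1.0810     0.4508     1.8337]
x = (I − A)⁻¹ d = adj(I−A)·d / det(I−A), with det(I−A) = 0.171375:
  x_1 = (0.346375·80 + 0.094875·220 + 0.032625·220 + 0.121625·140) / 0.171375 = 72.7875 / 0.171375 ≈ 424.73
  x_2 = (0.043625·80 + 0.302625·220 + 0.049875·220 + 0.080875·140) / 0.171375 = 92.3625 / 0.171375 ≈ 538.95
  x_3 = (0.178250·80 + 0.126750·220 + 0.233250·220 + 0.094750·140) / 0.171375 = 106.725 / 0.171375 ≈ 622.76
  x_4 = (0.084750·80 + 0.185250·220 + 0.077250·220 + 0.314250·140) / 0.171375 = 108.525 / 0.171375 ≈ 633.26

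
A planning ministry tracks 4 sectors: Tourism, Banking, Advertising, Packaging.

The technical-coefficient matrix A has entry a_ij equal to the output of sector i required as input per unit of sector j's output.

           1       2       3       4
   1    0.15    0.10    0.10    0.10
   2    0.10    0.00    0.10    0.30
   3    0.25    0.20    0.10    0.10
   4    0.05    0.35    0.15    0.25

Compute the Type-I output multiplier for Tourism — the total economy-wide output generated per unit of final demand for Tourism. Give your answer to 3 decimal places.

m_1 = 2.314

I − A =
  [   0.85    -0.10    -0.10    -0.10]
  [  -0.10     1.00    -0.10    -0.30]
  [  -0.25    -0.20     0.90    -0.10]
  [  -0.05    -0.35    -0.15     0.75]
Compute the cofactors C_ij = (−1)^(i+j)·(3×3 minor ij) of I−A; the adjugate is their transpose:
adj(I−A) = Cᵀ =
  [ 0.53800   0.11900   0.09500   0.13200]
  [ 0.11000   0.53350   0.11200   0.24300]
  [ 0.18775   0.18425   0.53075   0.16950]
  [ 0.12475   0.29375   0.16475   0.70950]
det(I−A) = Σ_j (I−A)_1j·C_1j = (0.85)(0.53800) + (-0.10)(0.11000) + (-0.10)(0.18775) + (-0.10)(0.12475) = 0.41505
(I − A)⁻¹ = adj(I−A) / det(I−A) ≈
  [   1.2962     0.2867     0.2289     0.3180]
  [   0.2650     1.2854     0.2698     0.5855]
  [   0.4524     0.4439     1.2788     0.4084]
  [   0.3006     0.7077     0.3969     1.7094]
The output multiplier for sector j is the column-j sum of the Leontief inverse (I − A)⁻¹ = adj(I−A) / det(I−A).
Column 1 of adj(I−A): (0.53800, 0.11000, 0.18775, 0.12475); det(I−A) = 0.41505.
m_1 = (0.53800 + 0.11000 + 0.18775 + 0.12475) / 0.41505 = 0.9605 / 0.41505 ≈ 2.314.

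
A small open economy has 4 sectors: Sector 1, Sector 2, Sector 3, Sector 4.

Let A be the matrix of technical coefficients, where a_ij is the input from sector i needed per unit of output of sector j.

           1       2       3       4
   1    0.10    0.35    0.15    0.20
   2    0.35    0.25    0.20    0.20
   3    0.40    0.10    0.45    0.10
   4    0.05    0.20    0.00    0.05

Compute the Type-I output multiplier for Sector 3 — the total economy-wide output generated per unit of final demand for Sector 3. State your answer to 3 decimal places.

m_3 = 5.815

I − A =
  [   0.90    -0.35    -0.15    -0.20]
  [  -0.35     0.75    -0.20    -0.20]
  [  -0.40    -0.10     0.55    -0.10]
  [  -0.05    -0.20     0.00     0.95]
Compute the cofactors C_ij = (−1)^(i+j)·(3×3 minor ij) of I−A; the adjugate is their transpose:
adj(I−A) = Cᵀ =
  [ 0.346875   0.222125   0.175375   0.138250]
  [ 0.265375   0.407000   0.220375   0.164750]
  [ 0.314000   0.253250   0.463875   0.168250]
  [ 0.074125   0.097375   0.055625   0.207625]
det(I−A) = Σ_j (I−A)_1j·C_1j = (0.90)(0.346875) + (-0.35)(0.265375) + (-0.15)(0.314000) + (-0.20)(0.074125) = 0.15738125
(I − A)⁻¹ = adj(I−A) / det(I−A) ≈
  [   2.2040     1.4114     1.1143     0.8784]
  [   1.6862     2.5861     1.4003     1.0468]
  [   1.9952     1.6091     2.9475     1.0691]
  [   0.4710     0.6187     0.3534     1.3192]
The output multiplier for sector j is the column-j sum of the Leontief inverse (I − A)⁻¹ = adj(I−A) / det(I−A).
Column 3 of adj(I−A): (0.175375, 0.220375, 0.463875, 0.055625); det(I−A) = 0.15738125.
m_3 = (0.175375 + 0.220375 + 0.463875 + 0.055625) / 0.15738125 = 0.91525 / 0.15738125 ≈ 5.815.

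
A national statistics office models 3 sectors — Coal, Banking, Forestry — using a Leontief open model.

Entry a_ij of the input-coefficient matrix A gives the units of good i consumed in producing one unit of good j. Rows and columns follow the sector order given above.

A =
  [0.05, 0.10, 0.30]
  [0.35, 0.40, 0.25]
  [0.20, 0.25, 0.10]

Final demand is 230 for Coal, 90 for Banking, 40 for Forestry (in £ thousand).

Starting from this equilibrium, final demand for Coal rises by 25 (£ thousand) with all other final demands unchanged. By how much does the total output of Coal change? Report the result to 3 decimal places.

I − A =
  [   0.95    -0.10    -0.30]
  [  -0.35     0.60    -0.25]
  [  -0.20    -0.25     0.90]
Cofactors of I−A, C_ij = (−1)^(i+j)·(minor ij) (rows/columns in the sector order above):
  C_11 = (0.60)(0.90) − (-0.25)(-0.25) = 0.4775
  C_12 = −[(-0.35)(0.90) − (-0.25)(-0.20)] = 0.3650
  C_13 = (-0.35)(-0.25) − (0.60)(-0.20) = 0.2075
  C_21 = −[(-0.10)(0.90) − (-0.30)(-0.25)] = 0.1650
  C_22 = (0.95)(0.90) − (-0.30)(-0.20) = 0.7950
  C_23 = −[(0.95)(-0.25) − (-0.10)(-0.20)] = 0.2575
  C_31 = (-0.10)(-0.25) − (-0.30)(0.60) = 0.2050
  C_32 = −[(0.95)(-0.25) − (-0.30)(-0.35)] = 0.3425
  C_33 = (0.95)(0.60) − (-0.10)(-0.35) = 0.5350
det(I−A) = Σ_j (I−A)_1j·C_1j = (0.95)(0.4775) + (-0.10)(0.3650) + (-0.30)(0.2075) = 0.354875
adj(I−A) = Cᵀ =
  [ 0.4775   0.1650   0.2050]
  [ 0.3650   0.7950   0.3425]
  [ 0.2075   0.2575   0.5350]
(I − A)⁻¹ = adj(I−A) / det(I−A) ≈
  [   1.3455     0.4650     0.5777]
  [   1.0285     2.2402     0.9651]
  [   0.5847     0.7256     1.5076]
Δx = (I − A)⁻¹ Δd with Δd having +25 in the Coal component and 0 elsewhere.
So Δx_1 = L_11 · (+25), where L_11 = adj(I−A)_11 / det(I−A) = 0.4775 / 0.354875.
Δx_1 = 0.4775 × (+25) / 0.354875 = 11.9375 / 0.354875 ≈ 33.639.

Δx_1 = 33.639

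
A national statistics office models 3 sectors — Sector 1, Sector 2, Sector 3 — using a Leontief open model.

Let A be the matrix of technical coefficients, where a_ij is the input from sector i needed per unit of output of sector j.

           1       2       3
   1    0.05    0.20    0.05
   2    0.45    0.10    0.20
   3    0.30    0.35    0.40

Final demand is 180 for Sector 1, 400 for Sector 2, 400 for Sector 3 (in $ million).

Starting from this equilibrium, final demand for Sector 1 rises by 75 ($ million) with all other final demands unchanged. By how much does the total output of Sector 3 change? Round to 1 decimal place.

I − A =
  [   0.95    -0.20    -0.05]
  [  -0.45     0.90    -0.20]
  [  -0.30    -0.35     0.60]
Cofactors of I−A, C_ij = (−1)^(i+j)·(minor ij) (rows/columns in the sector order above):
  C_11 = (0.90)(0.60) − (-0.20)(-0.35) = 0.4700
  C_12 = −[(-0.45)(0.60) − (-0.20)(-0.30)] = 0.3300
  C_13 = (-0.45)(-0.35) − (0.90)(-0.30) = 0.4275
  C_21 = −[(-0.20)(0.60) − (-0.05)(-0.35)] = 0.1375
  C_22 = (0.95)(0.60) − (-0.05)(-0.30) = 0.5550
  C_23 = −[(0.95)(-0.35) − (-0.20)(-0.30)] = 0.3925
  C_31 = (-0.20)(-0.20) − (-0.05)(0.90) = 0.0850
  C_32 = −[(0.95)(-0.20) − (-0.05)(-0.45)] = 0.2125
  C_33 = (0.95)(0.90) − (-0.20)(-0.45) = 0.7650
det(I−A) = Σ_j (I−A)_1j·C_1j = (0.95)(0.4700) + (-0.20)(0.3300) + (-0.05)(0.4275) = 0.359125
adj(I−A) = Cᵀ =
  [ 0.4700   0.1375   0.0850]
  [ 0.3300   0.5550   0.2125]
  [ 0.4275   0.3925   0.7650]
(I − A)⁻¹ = adj(I−A) / det(I−A) ≈
  [   1.3087     0.3829     0.2367]
  [   0.9189     1.5454     0.5917]
  [   1.1904     1.0929     2.1302]
Δx = (I − A)⁻¹ Δd with Δd having +75 in the Sector 1 component and 0 elsewhere.
So Δx_3 = L_31 · (+75), where L_31 = adj(I−A)_31 / det(I−A) = 0.4275 / 0.359125.
Δx_3 = 0.4275 × (+75) / 0.359125 = 32.0625 / 0.359125 ≈ 89.3.

Δx_3 = 89.3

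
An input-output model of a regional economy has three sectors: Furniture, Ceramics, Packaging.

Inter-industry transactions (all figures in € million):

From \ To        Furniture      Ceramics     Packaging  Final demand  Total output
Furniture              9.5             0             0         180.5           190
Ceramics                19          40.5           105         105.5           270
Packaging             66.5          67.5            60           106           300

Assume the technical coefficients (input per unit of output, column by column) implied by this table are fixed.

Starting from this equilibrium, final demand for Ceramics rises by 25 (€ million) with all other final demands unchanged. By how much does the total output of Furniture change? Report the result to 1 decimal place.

Δx_1 = 0.0

Technical coefficients a_ij = z_ij / X_j:
  a_11 = 9.5/190 = 0.05, a_21 = 19/190 = 0.10, a_31 = 66.5/190 = 0.35
  a_12 = 0/270 = 0.00, a_22 = 40.5/270 = 0.15, a_32 = 67.5/270 = 0.25
  a_13 = 0/300 = 0.00, a_23 = 105/300 = 0.35, a_33 = 60/300 = 0.20
I − A =
  [   0.95     0.00     0.00]
  [  -0.10     0.85    -0.35]
  [  -0.35    -0.25     0.80]
Cofactors of I−A, C_ij = (−1)^(i+j)·(minor ij) (rows/columns in the sector order above):
  C_11 = (0.85)(0.80) − (-0.35)(-0.25) = 0.5925
  C_12 = −[(-0.10)(0.80) − (-0.35)(-0.35)] = 0.2025
  C_13 = (-0.10)(-0.25) − (0.85)(-0.35) = 0.3225
  C_21 = −[(0.00)(0.80) − (0.00)(-0.25)] = 0.0000
  C_22 = (0.95)(0.80) − (0.00)(-0.35) = 0.7600
  C_23 = −[(0.95)(-0.25) − (0.00)(-0.35)] = 0.2375
  C_31 = (0.00)(-0.35) − (0.00)(0.85) = 0.0000
  C_32 = −[(0.95)(-0.35) − (0.00)(-0.10)] = 0.3325
  C_33 = (0.95)(0.85) − (0.00)(-0.10) = 0.8075
det(I−A) = Σ_j (I−A)_1j·C_1j = (0.95)(0.5925) + (0.00)(0.2025) + (0.00)(0.3225) = 0.562875
adj(I−A) = Cᵀ =
  [ 0.5925   0.0000   0.0000]
  [ 0.2025   0.7600   0.3325]
  [ 0.3225   0.2375   0.8075]
(I − A)⁻¹ = adj(I−A) / det(I−A) ≈
  [   1.0526     0.0000     0.0000]
  [   0.3598     1.3502     0.5907]
  [   0.5730     0.4219     1.4346]
Δx = (I − A)⁻¹ Δd with Δd having +25 in the Ceramics component and 0 elsewhere.
So Δx_1 = L_12 · (+25), where L_12 = adj(I−A)_12 / det(I−A) = 0.0000 / 0.562875.
Δx_1 = 0.0000 × (+25) / 0.562875 = 0.00 / 0.562875 = 0.0.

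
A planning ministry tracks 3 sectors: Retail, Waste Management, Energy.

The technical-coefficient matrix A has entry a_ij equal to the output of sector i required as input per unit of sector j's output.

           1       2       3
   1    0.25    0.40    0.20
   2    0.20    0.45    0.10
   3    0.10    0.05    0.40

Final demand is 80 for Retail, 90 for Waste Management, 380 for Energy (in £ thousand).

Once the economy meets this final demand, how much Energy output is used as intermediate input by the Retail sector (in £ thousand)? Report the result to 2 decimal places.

I − A =
  [   0.75    -0.40    -0.20]
  [  -0.20     0.55    -0.10]
  [  -0.10    -0.05     0.60]
Cofactors of I−A, C_ij = (−1)^(i+j)·(minor ij) (rows/columns in the sector order above):
  C_11 = (0.55)(0.60) − (-0.10)(-0.05) = 0.3250
  C_12 = −[(-0.20)(0.60) − (-0.10)(-0.10)] = 0.1300
  C_13 = (-0.20)(-0.05) − (0.55)(-0.10) = 0.0650
  C_21 = −[(-0.40)(0.60) − (-0.20)(-0.05)] = 0.2500
  C_22 = (0.75)(0.60) − (-0.20)(-0.10) = 0.4300
  C_23 = −[(0.75)(-0.05) − (-0.40)(-0.10)] = 0.0775
  C_31 = (-0.40)(-0.10) − (-0.20)(0.55) = 0.1500
  C_32 = −[(0.75)(-0.10) − (-0.20)(-0.20)] = 0.1150
  C_33 = (0.75)(0.55) − (-0.40)(-0.20) = 0.3325
det(I−A) = Σ_j (I−A)_1j·C_1j = (0.75)(0.3250) + (-0.40)(0.1300) + (-0.20)(0.0650) = 0.17875
adj(I−A) = Cᵀ =
  [ 0.3250   0.2500   0.1500]
  [ 0.1300   0.4300   0.1150]
  [ 0.0650   0.0775   0.3325]
(I − A)⁻¹ = adj(I−A) / det(I−A) ≈
  [   1.8182     1.3986     0.8392]
  [   0.7273     2.4056     0.6434]
  [   0.3636     0.4336     1.8601]
First solve x = (I − A)⁻¹ d = adj(I−A)·d / det(I−A); in particular x_1 = (0.3250·80 + 0.2500·90 + 0.1500·380) / 0.17875 = 105.50 / 0.17875 ≈ 590.2098.
Intermediate flow from 3 to 1: z_31 = a_31 · x_1 = 0.10 × 105.50 / 0.17875 = 10.55 / 0.17875 ≈ 59.02.

z_31 = 59.02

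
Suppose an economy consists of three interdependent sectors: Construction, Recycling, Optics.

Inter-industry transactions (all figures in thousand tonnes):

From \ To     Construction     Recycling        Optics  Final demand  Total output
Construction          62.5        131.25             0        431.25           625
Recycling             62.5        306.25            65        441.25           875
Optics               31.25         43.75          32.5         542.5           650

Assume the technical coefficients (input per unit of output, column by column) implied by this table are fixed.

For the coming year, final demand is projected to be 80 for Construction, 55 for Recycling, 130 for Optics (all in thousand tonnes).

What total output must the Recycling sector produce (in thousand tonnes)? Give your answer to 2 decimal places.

x_2 = 124.43

Technical coefficients a_ij = z_ij / X_j:
  a_11 = 62.5/625 = 0.10, a_21 = 62.5/625 = 0.10, a_31 = 31.25/625 = 0.05
  a_12 = 131.25/875 = 0.15, a_22 = 306.25/875 = 0.35, a_32 = 43.75/875 = 0.05
  a_13 = 0/650 = 0.00, a_23 = 65/650 = 0.10, a_33 = 32.5/650 = 0.05
I − A =
  [   0.90    -0.15     0.00]
  [  -0.10     0.65    -0.10]
  [  -0.05    -0.05     0.95]
Cofactors of I−A, C_ij = (−1)^(i+j)·(minor ij) (rows/columns in the sector order above):
  C_11 = (0.65)(0.95) − (-0.10)(-0.05) = 0.6125
  C_12 = −[(-0.10)(0.95) − (-0.10)(-0.05)] = 0.1000
  C_13 = (-0.10)(-0.05) − (0.65)(-0.05) = 0.0375
  C_21 = −[(-0.15)(0.95) − (0.00)(-0.05)] = 0.1425
  C_22 = (0.90)(0.95) − (0.00)(-0.05) = 0.8550
  C_23 = −[(0.90)(-0.05) − (-0.15)(-0.05)] = 0.0525
  C_31 = (-0.15)(-0.10) − (0.00)(0.65) = 0.0150
  C_32 = −[(0.90)(-0.10) − (0.00)(-0.10)] = 0.0900
  C_33 = (0.90)(0.65) − (-0.15)(-0.10) = 0.5700
det(I−A) = Σ_j (I−A)_1j·C_1j = (0.90)(0.6125) + (-0.15)(0.1000) + (0.00)(0.0375) = 0.53625
adj(I−A) = Cᵀ =
  [ 0.6125   0.1425   0.0150]
  [ 0.1000   0.8550   0.0900]
  [ 0.0375   0.0525   0.5700]
(I − A)⁻¹ = adj(I−A) / det(I−A) ≈
  [   1.1422     0.2657     0.0280]
  [   0.1865     1.5944     0.1678]
  [   0.0699     0.0979     1.0629]
x = (I − A)⁻¹ d = adj(I−A)·d / det(I−A), with det(I−A) = 0.53625:
  x_1 = (0.6125·80 + 0.1425·55 + 0.0150·130) / 0.53625 = 58.7875 / 0.53625 ≈ 109.63
  x_2 = (0.1000·80 + 0.8550·55 + 0.0900·130) / 0.53625 = 66.725 / 0.53625 ≈ 124.43
  x_3 = (0.0375·80 + 0.0525·55 + 0.5700·130) / 0.53625 = 79.9875 / 0.53625 ≈ 149.16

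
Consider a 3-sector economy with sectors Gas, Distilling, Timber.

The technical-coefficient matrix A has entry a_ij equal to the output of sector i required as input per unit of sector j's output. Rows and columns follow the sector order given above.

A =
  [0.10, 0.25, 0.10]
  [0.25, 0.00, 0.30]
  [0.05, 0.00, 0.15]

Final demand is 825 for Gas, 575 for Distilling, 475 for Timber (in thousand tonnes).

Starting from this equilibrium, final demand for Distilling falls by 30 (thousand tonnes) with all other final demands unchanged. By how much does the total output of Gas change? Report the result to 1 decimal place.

Δx_G = -9.1

I − A =
  [   0.90    -0.25    -0.10]
  [  -0.25     1.00    -0.30]
  [  -0.05     0.00     0.85]
Cofactors of I−A, C_ij = (−1)^(i+j)·(minor ij) (rows/columns in the sector order above):
  C_11 = (1.00)(0.85) − (-0.30)(0.00) = 0.8500
  C_12 = −[(-0.25)(0.85) − (-0.30)(-0.05)] = 0.2275
  C_13 = (-0.25)(0.00) − (1.00)(-0.05) = 0.0500
  C_21 = −[(-0.25)(0.85) − (-0.10)(0.00)] = 0.2125
  C_22 = (0.90)(0.85) − (-0.10)(-0.05) = 0.7600
  C_23 = −[(0.90)(0.00) − (-0.25)(-0.05)] = 0.0125
  C_31 = (-0.25)(-0.30) − (-0.10)(1.00) = 0.1750
  C_32 = −[(0.90)(-0.30) − (-0.10)(-0.25)] = 0.2950
  C_33 = (0.90)(1.00) − (-0.25)(-0.25) = 0.8375
det(I−A) = Σ_j (I−A)_1j·C_1j = (0.90)(0.8500) + (-0.25)(0.2275) + (-0.10)(0.0500) = 0.703125
adj(I−A) = Cᵀ =
  [ 0.8500   0.2125   0.1750]
  [ 0.2275   0.7600   0.2950]
  [ 0.0500   0.0125   0.8375]
(I − A)⁻¹ = adj(I−A) / det(I−A) ≈
  [   1.2089     0.3022     0.2489]
  [   0.3236     1.0809     0.4196]
  [   0.0711     0.0178     1.1911]
Δx = (I − A)⁻¹ Δd with Δd having -30 in the Distilling component and 0 elsewhere.
So Δx_G = L_GD · (-30), where L_GD = adj(I−A)_GD / det(I−A) = 0.2125 / 0.703125.
Δx_G = 0.2125 × (-30) / 0.703125 = -6.375 / 0.703125 ≈ -9.1.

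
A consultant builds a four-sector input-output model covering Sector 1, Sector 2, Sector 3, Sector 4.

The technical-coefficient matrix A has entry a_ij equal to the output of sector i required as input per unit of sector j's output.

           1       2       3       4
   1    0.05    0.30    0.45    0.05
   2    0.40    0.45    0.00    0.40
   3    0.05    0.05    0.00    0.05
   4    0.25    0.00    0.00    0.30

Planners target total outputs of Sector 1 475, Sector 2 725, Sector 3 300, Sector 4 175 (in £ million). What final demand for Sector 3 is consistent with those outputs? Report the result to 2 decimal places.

I − A =
  [   0.95    -0.30    -0.45    -0.05]
  [  -0.40     0.55     0.00    -0.40]
  [  -0.05    -0.05     1.00    -0.05]
  [  -0.25     0.00     0.00     0.70]
d = (I − A) x:
  d_1 = (+0.95)·475 + (-0.30)·725 + (-0.45)·300 + (-0.05)·175 = 90.00
  d_2 = (-0.40)·475 + (+0.55)·725 + (+0.00)·300 + (-0.40)·175 = 138.75
  d_3 = (-0.05)·475 + (-0.05)·725 + (+1.00)·300 + (-0.05)·175 = 231.25
  d_4 = (-0.25)·475 + (+0.00)·725 + (+0.00)·300 + (+0.70)·175 = 3.75

d_3 = 231.25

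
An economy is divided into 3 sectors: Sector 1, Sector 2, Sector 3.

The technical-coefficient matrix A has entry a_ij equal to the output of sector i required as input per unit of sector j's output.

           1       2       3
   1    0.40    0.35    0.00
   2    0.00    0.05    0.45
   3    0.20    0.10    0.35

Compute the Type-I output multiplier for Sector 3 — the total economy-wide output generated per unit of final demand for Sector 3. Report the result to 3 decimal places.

I − A =
  [   0.60    -0.35     0.00]
  [   0.00     0.95    -0.45]
  [  -0.20    -0.10     0.65]
Cofactors of I−A, C_ij = (−1)^(i+j)·(minor ij) (rows/columns in the sector order above):
  C_11 = (0.95)(0.65) − (-0.45)(-0.10) = 0.5725
  C_12 = −[(0.00)(0.65) − (-0.45)(-0.20)] = 0.0900
  C_13 = (0.00)(-0.10) − (0.95)(-0.20) = 0.1900
  C_21 = −[(-0.35)(0.65) − (0.00)(-0.10)] = 0.2275
  C_22 = (0.60)(0.65) − (0.00)(-0.20) = 0.3900
  C_23 = −[(0.60)(-0.10) − (-0.35)(-0.20)] = 0.1300
  C_31 = (-0.35)(-0.45) − (0.00)(0.95) = 0.1575
  C_32 = −[(0.60)(-0.45) − (0.00)(0.00)] = 0.2700
  C_33 = (0.60)(0.95) − (-0.35)(0.00) = 0.5700
det(I−A) = Σ_j (I−A)_1j·C_1j = (0.60)(0.5725) + (-0.35)(0.0900) + (0.00)(0.1900) = 0.3120
adj(I−A) = Cᵀ =
  [ 0.5725   0.2275   0.1575]
  [ 0.0900   0.3900   0.2700]
  [ 0.1900   0.1300   0.5700]
(I − A)⁻¹ = adj(I−A) / det(I−A) ≈
  [   1.8349     0.7292     0.5048]
  [   0.2885     1.2500     0.8654]
  [   0.6090     0.4167     1.8269]
The output multiplier for sector j is the column-j sum of the Leontief inverse (I − A)⁻¹ = adj(I−A) / det(I−A).
Column 3 of adj(I−A): (0.1575, 0.2700, 0.5700); det(I−A) = 0.3120.
m_3 = (0.1575 + 0.2700 + 0.5700) / 0.3120 = 0.9975 / 0.3120 ≈ 3.197.

m_3 = 3.197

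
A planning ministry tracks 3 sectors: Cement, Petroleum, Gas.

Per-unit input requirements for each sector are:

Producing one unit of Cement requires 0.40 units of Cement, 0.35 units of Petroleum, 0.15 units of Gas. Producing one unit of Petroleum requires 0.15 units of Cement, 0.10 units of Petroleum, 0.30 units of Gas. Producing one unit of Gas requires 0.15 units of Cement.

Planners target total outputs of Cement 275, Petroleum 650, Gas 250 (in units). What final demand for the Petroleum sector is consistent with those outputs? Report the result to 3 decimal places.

d_2 = 488.750

I − A =
  [   0.60    -0.15    -0.15]
  [  -0.35     0.90     0.00]
  [  -0.15    -0.30     1.00]
d = (I − A) x:
  d_1 = (+0.60)·275 + (-0.15)·650 + (-0.15)·250 = 30.000
  d_2 = (-0.35)·275 + (+0.90)·650 + (+0.00)·250 = 488.750
  d_3 = (-0.15)·275 + (-0.30)·650 + (+1.00)·250 = 13.750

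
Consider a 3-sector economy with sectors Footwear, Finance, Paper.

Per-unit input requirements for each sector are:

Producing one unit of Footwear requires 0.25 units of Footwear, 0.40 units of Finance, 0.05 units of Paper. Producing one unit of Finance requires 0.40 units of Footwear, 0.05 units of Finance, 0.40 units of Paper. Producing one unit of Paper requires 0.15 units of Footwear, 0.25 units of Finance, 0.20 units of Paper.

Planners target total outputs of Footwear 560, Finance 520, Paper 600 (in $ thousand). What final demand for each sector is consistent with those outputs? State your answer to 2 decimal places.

I − A =
  [   0.75    -0.40    -0.15]
  [  -0.40     0.95    -0.25]
  [  -0.05    -0.40     0.80]
d = (I − A) x:
  d_1 = (+0.75)·560 + (-0.40)·520 + (-0.15)·600 = 122.00
  d_2 = (-0.40)·560 + (+0.95)·520 + (-0.25)·600 = 120.00
  d_3 = (-0.05)·560 + (-0.40)·520 + (+0.80)·600 = 244.00

d_1 = 122.00, d_2 = 120.00, d_3 = 244.00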